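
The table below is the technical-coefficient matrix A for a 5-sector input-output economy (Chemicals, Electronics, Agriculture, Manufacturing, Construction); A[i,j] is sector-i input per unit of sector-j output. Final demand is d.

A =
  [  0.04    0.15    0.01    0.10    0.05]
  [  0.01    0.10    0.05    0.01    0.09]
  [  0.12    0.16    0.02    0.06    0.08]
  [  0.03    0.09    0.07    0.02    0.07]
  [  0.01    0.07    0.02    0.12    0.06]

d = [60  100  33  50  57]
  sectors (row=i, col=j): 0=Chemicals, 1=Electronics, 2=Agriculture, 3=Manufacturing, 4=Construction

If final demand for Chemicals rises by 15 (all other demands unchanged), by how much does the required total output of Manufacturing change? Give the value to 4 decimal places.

Form M = I − A:
  [  0.96   -0.15   -0.01   -0.10   -0.05]
  [ -0.01    0.90   -0.05   -0.01   -0.09]
  [ -0.12   -0.16    0.98   -0.06   -0.08]
  [ -0.03   -0.09   -0.07    0.98   -0.07]
  [ -0.01   -0.07   -0.02   -0.12    0.94]
Leontief inverse L = M⁻¹:
  [  1.0524    0.1999    0.0314    0.1220    0.0869]
  [  0.0220    1.1384    0.0630    0.0322    0.1179]
  [  0.1370    0.2275    1.0428    0.0954    0.1249]
  [  0.0456    0.1347    0.0839    1.0438    0.1002]
  [  0.0216    0.1089    0.0379    0.1390    1.0890]
Total output x = L · d:
  x_0 = 1.0524·60 + 0.1999·100 + 0.0314·33 + 0.1220·50 + 0.0869·57 = 95.2267
  x_1 = 0.0220·60 + 1.1384·100 + 0.0630·33 + 0.0322·50 + 0.1179·57 = 125.5622
  x_2 = 0.1370·60 + 0.2275·100 + 1.0428·33 + 0.0954·50 + 0.1249·57 = 77.2720
  x_3 = 0.0456·60 + 0.1347·100 + 0.0839·33 + 1.0438·50 + 0.1002·57 = 76.8761
  x_4 = 0.0216·60 + 0.1089·100 + 0.0379·33 + 0.1390·50 + 1.0890·57 = 82.4598
Δx_3 = L[3,0] · Δd_0 = 0.0456 · 15 = 0.6834

0.6834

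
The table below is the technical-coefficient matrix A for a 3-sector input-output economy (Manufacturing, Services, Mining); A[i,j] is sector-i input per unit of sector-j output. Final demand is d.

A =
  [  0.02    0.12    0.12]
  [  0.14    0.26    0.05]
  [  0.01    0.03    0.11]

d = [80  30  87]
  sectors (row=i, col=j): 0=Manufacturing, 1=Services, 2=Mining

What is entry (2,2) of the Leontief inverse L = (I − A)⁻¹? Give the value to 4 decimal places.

L[2,2] = 1.1288

Form M = I − A:
  [  0.98   -0.12   -0.12]
  [ -0.14    0.74   -0.05]
  [ -0.01   -0.03    0.89]
Leontief inverse L = M⁻¹:
  [  1.0471    0.1759    0.1511]
  [  0.1993    1.3879    0.1049]
  [  0.0185    0.0488    1.1288]
Total output x = L · d:
  x_0 = 1.0471·80 + 0.1759·30 + 0.1511·87 = 102.1866
  x_1 = 0.1993·80 + 1.3879·30 + 0.1049·87 = 66.7076
  x_2 = 0.0185·80 + 0.0488·30 + 1.1288·87 = 101.1495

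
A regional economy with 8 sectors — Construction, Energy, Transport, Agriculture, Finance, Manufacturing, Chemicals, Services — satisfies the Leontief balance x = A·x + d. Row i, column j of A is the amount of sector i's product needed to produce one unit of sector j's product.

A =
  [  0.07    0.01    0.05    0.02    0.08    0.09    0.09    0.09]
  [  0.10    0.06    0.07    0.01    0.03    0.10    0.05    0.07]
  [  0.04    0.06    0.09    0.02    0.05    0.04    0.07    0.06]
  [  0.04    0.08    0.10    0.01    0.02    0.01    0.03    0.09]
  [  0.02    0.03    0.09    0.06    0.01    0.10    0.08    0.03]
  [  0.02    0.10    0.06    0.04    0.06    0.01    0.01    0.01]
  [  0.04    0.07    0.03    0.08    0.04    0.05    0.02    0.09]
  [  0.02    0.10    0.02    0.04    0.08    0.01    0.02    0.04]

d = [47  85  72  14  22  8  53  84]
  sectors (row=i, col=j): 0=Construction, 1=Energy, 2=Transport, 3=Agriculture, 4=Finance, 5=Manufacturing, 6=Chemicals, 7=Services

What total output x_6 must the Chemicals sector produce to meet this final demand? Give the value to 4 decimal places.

Form M = I − A:
  [  0.93   -0.01   -0.05   -0.02   -0.08   -0.09   -0.09   -0.09]
  [ -0.10    0.94   -0.07   -0.01   -0.03   -0.10   -0.05   -0.07]
  [ -0.04   -0.06    0.91   -0.02   -0.05   -0.04   -0.07   -0.06]
  [ -0.04   -0.08   -0.10    0.99   -0.02   -0.01   -0.03   -0.09]
  [ -0.02   -0.03   -0.09   -0.06    0.99   -0.10   -0.08   -0.03]
  [ -0.02   -0.10   -0.06   -0.04   -0.06    0.99   -0.01   -0.01]
  [ -0.04   -0.07   -0.03   -0.08   -0.04   -0.05    0.98   -0.09]
  [ -0.02   -0.10   -0.02   -0.04   -0.08   -0.01   -0.02    0.96]
Leontief inverse L = M⁻¹:
  [  1.1026    0.0644    0.0993    0.0534    0.1213    0.1314    0.1273    0.1364]
  [  0.1375    1.1129    0.1196    0.0386    0.0734    0.1432    0.0890    0.1173]
  [  0.0726    0.1070    1.1355    0.0464    0.0847    0.0786    0.1045    0.1032]
  [  0.0710    0.1221    0.1396    1.0308    0.0529    0.0446    0.0617    0.1288]
  [  0.0494    0.0791    0.1350    0.0847    1.0430    0.1304    0.1087    0.0709]
  [  0.0476    0.1325    0.0981    0.0562    0.0821    1.0430    0.0381    0.0425]
  [  0.0717    0.1178    0.0746    0.1022    0.0734    0.0843    1.0510    0.1313]
  [  0.0479    0.1350    0.0578    0.0588    0.1034    0.0446    0.0480    1.0733]
Total output x = L · d:
  x_0 = 1.1026·47 + 0.0644·85 + 0.0993·72 + 0.0534·14 + 0.1213·22 + 0.1314·8 + 0.1273·53 + 0.1364·84 = 87.1133
  x_1 = 0.1375·47 + 1.1129·85 + 0.1196·72 + 0.0386·14 + 0.0734·22 + 0.1432·8 + 0.0890·53 + 0.1173·84 = 127.5365
  x_2 = 0.0726·47 + 0.1070·85 + 1.1355·72 + 0.0464·14 + 0.0847·22 + 0.0786·8 + 0.1045·53 + 0.1032·84 = 111.6114
  x_3 = 0.0710·47 + 0.1221·85 + 0.1396·72 + 1.0308·14 + 0.0529·22 + 0.0446·8 + 0.0617·53 + 0.1288·84 = 53.8113
  x_4 = 0.0494·47 + 0.0791·85 + 0.1350·72 + 0.0847·14 + 1.0430·22 + 0.1304·8 + 0.1087·53 + 0.0709·84 = 55.6646
  x_5 = 0.0476·47 + 0.1325·85 + 0.0981·72 + 0.0562·14 + 0.0821·22 + 1.0430·8 + 0.0381·53 + 0.0425·84 = 37.0883
  x_6 = 0.0717·47 + 0.1178·85 + 0.0746·72 + 0.1022·14 + 0.0734·22 + 0.0843·8 + 1.0510·53 + 0.1313·84 = 89.1948
  x_7 = 0.0479·47 + 0.1350·85 + 0.0578·72 + 0.0588·14 + 0.1034·22 + 0.0446·8 + 0.0480·53 + 1.0733·84 = 114.0506

89.1948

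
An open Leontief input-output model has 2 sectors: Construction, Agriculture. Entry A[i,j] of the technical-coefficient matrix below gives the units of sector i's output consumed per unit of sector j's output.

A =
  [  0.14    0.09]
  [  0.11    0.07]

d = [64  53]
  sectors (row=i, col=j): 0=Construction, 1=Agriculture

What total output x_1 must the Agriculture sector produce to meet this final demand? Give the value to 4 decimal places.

Form M = I − A:
  [  0.86   -0.09]
  [ -0.11    0.93]
Leontief inverse L = M⁻¹:
  [  1.1774    0.1139]
  [  0.1393    1.0887]
Total output x = L · d:
  x_0 = 1.1774·64 + 0.1139·53 = 81.3900
  x_1 = 0.1393·64 + 1.0887·53 = 66.6160

66.6160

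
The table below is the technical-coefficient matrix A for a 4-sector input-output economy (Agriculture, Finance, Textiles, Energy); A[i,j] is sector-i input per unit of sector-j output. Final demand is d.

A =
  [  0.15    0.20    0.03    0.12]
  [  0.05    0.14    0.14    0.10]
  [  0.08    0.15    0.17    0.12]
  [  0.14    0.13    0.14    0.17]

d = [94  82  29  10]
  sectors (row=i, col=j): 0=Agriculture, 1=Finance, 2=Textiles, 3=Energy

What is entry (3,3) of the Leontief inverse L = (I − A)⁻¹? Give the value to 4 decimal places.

L[3,3] = 1.3214

Form M = I − A:
  [  0.85   -0.20   -0.03   -0.12]
  [ -0.05    0.86   -0.14   -0.10]
  [ -0.08   -0.15    0.83   -0.12]
  [ -0.14   -0.13   -0.14    0.83]
Leontief inverse L = M⁻¹:
  [  1.2513    0.3535    0.1461    0.2446]
  [  0.1330    1.2697    0.2542    0.2090]
  [  0.1826    0.3084    1.3060    0.2524]
  [  0.2627    0.3105    0.2848    1.3214]
Total output x = L · d:
  x_0 = 1.2513·94 + 0.3535·82 + 0.1461·29 + 0.2446·10 = 153.2900
  x_1 = 0.1330·94 + 1.2697·82 + 0.2542·29 + 0.2090·10 = 126.0779
  x_2 = 0.1826·94 + 0.3084·82 + 1.3060·29 + 0.2524·10 = 82.8556
  x_3 = 0.2627·94 + 0.3105·82 + 0.2848·29 + 1.3214·10 = 71.6271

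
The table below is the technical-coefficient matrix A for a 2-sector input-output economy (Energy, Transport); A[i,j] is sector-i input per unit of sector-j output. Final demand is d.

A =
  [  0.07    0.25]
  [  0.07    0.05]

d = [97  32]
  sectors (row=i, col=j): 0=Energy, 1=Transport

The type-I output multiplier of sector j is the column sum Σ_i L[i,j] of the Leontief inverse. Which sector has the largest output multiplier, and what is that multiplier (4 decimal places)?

Form M = I − A:
  [  0.93   -0.25]
  [ -0.07    0.95]
Leontief inverse L = M⁻¹:
  [  1.0970    0.2887]
  [  0.0808    1.0739]
Total output x = L · d:
  x_0 = 1.0970·97 + 0.2887·32 = 115.6467
  x_1 = 0.0808·97 + 1.0739·32 = 42.2055
Output multipliers (column sums of L):
  Energy: 1.1778
  Transport: 1.3626

Transport (1.3626)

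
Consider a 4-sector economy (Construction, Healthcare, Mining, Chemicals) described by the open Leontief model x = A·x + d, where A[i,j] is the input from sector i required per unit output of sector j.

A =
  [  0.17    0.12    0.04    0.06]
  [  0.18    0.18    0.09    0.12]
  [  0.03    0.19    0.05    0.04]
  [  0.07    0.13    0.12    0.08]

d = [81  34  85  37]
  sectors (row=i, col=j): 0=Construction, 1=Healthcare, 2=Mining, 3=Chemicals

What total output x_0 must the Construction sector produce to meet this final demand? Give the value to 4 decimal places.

122.0752

Form M = I − A:
  [  0.83   -0.12   -0.04   -0.06]
  [ -0.18    0.82   -0.09   -0.12]
  [ -0.03   -0.19    0.95   -0.04]
  [ -0.07   -0.13   -0.12    0.92]
Leontief inverse L = M⁻¹:
  [  1.2665    0.2244    0.0892    0.1157]
  [  0.3126    1.3355    0.1652    0.2018]
  [  0.1090    0.2844    1.0958    0.0919]
  [  0.1548    0.2429    0.1731    1.1363]
Total output x = L · d:
  x_0 = 1.2665·81 + 0.2244·34 + 0.0892·85 + 0.1157·37 = 122.0752
  x_1 = 0.3126·81 + 1.3355·34 + 0.1652·85 + 0.2018·37 = 92.2348
  x_2 = 0.1090·81 + 0.2844·34 + 1.0958·85 + 0.0919·37 = 115.0407
  x_3 = 0.1548·81 + 0.2429·34 + 0.1731·85 + 1.1363·37 = 77.5442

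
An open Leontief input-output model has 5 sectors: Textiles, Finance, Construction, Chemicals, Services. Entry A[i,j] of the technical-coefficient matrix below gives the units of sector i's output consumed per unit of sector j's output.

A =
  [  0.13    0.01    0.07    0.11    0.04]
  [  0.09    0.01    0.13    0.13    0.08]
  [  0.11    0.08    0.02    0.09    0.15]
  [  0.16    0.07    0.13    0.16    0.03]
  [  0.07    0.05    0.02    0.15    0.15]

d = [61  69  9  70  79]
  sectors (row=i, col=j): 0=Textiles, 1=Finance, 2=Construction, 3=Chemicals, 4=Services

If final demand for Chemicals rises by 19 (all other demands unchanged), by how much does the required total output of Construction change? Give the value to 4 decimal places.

3.7812

Form M = I − A:
  [  0.87   -0.01   -0.07   -0.11   -0.04]
  [ -0.09    0.99   -0.13   -0.13   -0.08]
  [ -0.11   -0.08    0.98   -0.09   -0.15]
  [ -0.16   -0.07   -0.13    0.84   -0.03]
  [ -0.07   -0.05   -0.02   -0.15    0.85]
Leontief inverse L = M⁻¹:
  [  1.2114    0.0400    0.1193    0.1934    0.0887]
  [  0.1874    1.0512    0.1869    0.2338    0.1490]
  [  0.2027    0.1145    1.0809    0.1990    0.2181]
  [  0.2836    0.1161    0.2085    1.2869    0.1065]
  [  0.1656    0.0883    0.0831    0.2615    1.2165]
Total output x = L · d:
  x_0 = 1.2114·61 + 0.0400·69 + 0.1193·9 + 0.1934·70 + 0.0887·79 = 98.2733
  x_1 = 0.1874·61 + 1.0512·69 + 0.1869·9 + 0.2338·70 + 0.1490·79 = 113.7789
  x_2 = 0.2027·61 + 0.1145·69 + 1.0809·9 + 0.1990·70 + 0.2181·79 = 61.1492
  x_3 = 0.2836·61 + 0.1161·69 + 0.2085·9 + 1.2869·70 + 0.1065·79 = 125.6881
  x_4 = 0.1656·61 + 0.0883·69 + 0.0831·9 + 0.2615·70 + 1.2165·79 = 131.3462
Δx_2 = L[2,3] · Δd_3 = 0.1990 · 19 = 3.7812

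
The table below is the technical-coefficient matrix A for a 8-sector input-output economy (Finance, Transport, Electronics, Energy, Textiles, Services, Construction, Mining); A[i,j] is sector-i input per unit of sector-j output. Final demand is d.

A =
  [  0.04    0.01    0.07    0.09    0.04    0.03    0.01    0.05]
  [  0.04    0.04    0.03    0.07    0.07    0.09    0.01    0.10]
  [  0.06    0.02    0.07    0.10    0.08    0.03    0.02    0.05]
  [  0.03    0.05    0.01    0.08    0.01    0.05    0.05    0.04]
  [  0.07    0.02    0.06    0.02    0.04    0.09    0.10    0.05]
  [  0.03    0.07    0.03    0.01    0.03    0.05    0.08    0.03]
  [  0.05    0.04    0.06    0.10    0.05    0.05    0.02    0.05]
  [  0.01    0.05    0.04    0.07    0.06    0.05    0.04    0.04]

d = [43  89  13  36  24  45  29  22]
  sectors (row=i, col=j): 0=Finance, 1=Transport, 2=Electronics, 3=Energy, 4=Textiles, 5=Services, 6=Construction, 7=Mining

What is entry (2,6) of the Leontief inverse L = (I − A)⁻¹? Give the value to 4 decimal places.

L[2,6] = 0.0515

Form M = I − A:
  [  0.96   -0.01   -0.07   -0.09   -0.04   -0.03   -0.01   -0.05]
  [ -0.04    0.96   -0.03   -0.07   -0.07   -0.09   -0.01   -0.10]
  [ -0.06   -0.02    0.93   -0.10   -0.08   -0.03   -0.02   -0.05]
  [ -0.03   -0.05   -0.01    0.92   -0.01   -0.05   -0.05   -0.04]
  [ -0.07   -0.02   -0.06   -0.02    0.96   -0.09   -0.10   -0.05]
  [ -0.03   -0.07   -0.03   -0.01   -0.03    0.95   -0.08   -0.03]
  [ -0.05   -0.04   -0.06   -0.10   -0.05   -0.05    0.98   -0.05]
  [ -0.01   -0.05   -0.04   -0.07   -0.06   -0.05   -0.04    0.96]
Leontief inverse L = M⁻¹:
  [  1.0618    0.0306    0.0937    0.1278    0.0639    0.0579    0.0339    0.0756]
  [  0.0672    1.0700    0.0603    0.1133    0.1019    0.1305    0.0452    0.1346]
  [  0.0890    0.0452    1.1012    0.1469    0.1103    0.0671    0.0515    0.0833]
  [  0.0488    0.0719    0.0300    1.1147    0.0316    0.0782    0.0710    0.0658]
  [  0.1001    0.0482    0.0953    0.0692    1.0741    0.1275    0.1305    0.0848]
  [  0.0525    0.0914    0.0550    0.0466    0.0567    1.0810    0.1014    0.0591]
  [  0.0769    0.0662    0.0887    0.1453    0.0795    0.0863    1.0496    0.0831]
  [  0.0340    0.0737    0.0647    0.1074    0.0863    0.0838    0.0672    1.0696]
Total output x = L · d:
  x_0 = 1.0618·43 + 0.0306·89 + 0.0937·13 + 0.1278·36 + 0.0639·24 + 0.0579·45 + 0.0339·29 + 0.0756·22 = 60.9884
  x_1 = 0.0672·43 + 1.0700·89 + 0.0603·13 + 0.1133·36 + 0.1019·24 + 0.1305·45 + 0.0452·29 + 0.1346·22 = 115.5703
  x_2 = 0.0890·43 + 0.0452·89 + 1.1012·13 + 0.1469·36 + 0.1103·24 + 0.0671·45 + 0.0515·29 + 0.0833·22 = 36.4476
  x_3 = 0.0488·43 + 0.0719·89 + 0.0300·13 + 1.1147·36 + 0.0316·24 + 0.0782·45 + 0.0710·29 + 0.0658·22 = 56.8076
  x_4 = 0.1001·43 + 0.0482·89 + 0.0953·13 + 0.0692·36 + 1.0741·24 + 0.1275·45 + 0.1305·29 + 0.0848·22 = 49.4822
  x_5 = 0.0525·43 + 0.0914·89 + 0.0550·13 + 0.0466·36 + 0.0567·24 + 1.0810·45 + 0.1014·29 + 0.0591·22 = 67.0298
  x_6 = 0.0769·43 + 0.0662·89 + 0.0887·13 + 0.1453·36 + 0.0795·24 + 0.0863·45 + 1.0496·29 + 0.0831·22 = 53.6408
  x_7 = 0.0340·43 + 0.0737·89 + 0.0647·13 + 0.1074·36 + 0.0863·24 + 0.0838·45 + 0.0672·29 + 1.0696·22 = 44.0509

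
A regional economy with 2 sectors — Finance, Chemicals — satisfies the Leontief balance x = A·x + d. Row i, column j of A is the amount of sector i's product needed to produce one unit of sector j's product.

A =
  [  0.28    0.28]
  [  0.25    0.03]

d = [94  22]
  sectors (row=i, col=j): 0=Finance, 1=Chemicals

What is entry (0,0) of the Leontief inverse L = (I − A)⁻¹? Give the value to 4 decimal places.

L[0,0] = 1.5436

Form M = I − A:
  [  0.72   -0.28]
  [ -0.25    0.97]
Leontief inverse L = M⁻¹:
  [  1.5436    0.4456]
  [  0.3978    1.1458]
Total output x = L · d:
  x_0 = 1.5436·94 + 0.4456·22 = 154.9013
  x_1 = 0.3978·94 + 1.1458·22 = 62.6034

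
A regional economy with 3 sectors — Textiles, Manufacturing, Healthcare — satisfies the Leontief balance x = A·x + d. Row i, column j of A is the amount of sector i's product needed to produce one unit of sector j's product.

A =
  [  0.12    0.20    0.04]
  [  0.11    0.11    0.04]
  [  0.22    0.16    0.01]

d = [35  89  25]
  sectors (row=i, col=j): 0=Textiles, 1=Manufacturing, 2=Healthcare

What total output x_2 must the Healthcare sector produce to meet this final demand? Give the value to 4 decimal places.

Form M = I − A:
  [  0.88   -0.20   -0.04]
  [ -0.11    0.89   -0.04]
  [ -0.22   -0.16    0.99]
Leontief inverse L = M⁻¹:
  [  1.1858    0.2771    0.0591]
  [  0.1596    1.1691    0.0537]
  [  0.2893    0.2505    1.0319]
Total output x = L · d:
  x_0 = 1.1858·35 + 0.2771·89 + 0.0591·25 = 67.6411
  x_1 = 0.1596·35 + 1.1691·89 + 0.0537·25 = 110.9767
  x_2 = 0.2893·35 + 0.2505·89 + 1.0319·25 = 58.2195

58.2195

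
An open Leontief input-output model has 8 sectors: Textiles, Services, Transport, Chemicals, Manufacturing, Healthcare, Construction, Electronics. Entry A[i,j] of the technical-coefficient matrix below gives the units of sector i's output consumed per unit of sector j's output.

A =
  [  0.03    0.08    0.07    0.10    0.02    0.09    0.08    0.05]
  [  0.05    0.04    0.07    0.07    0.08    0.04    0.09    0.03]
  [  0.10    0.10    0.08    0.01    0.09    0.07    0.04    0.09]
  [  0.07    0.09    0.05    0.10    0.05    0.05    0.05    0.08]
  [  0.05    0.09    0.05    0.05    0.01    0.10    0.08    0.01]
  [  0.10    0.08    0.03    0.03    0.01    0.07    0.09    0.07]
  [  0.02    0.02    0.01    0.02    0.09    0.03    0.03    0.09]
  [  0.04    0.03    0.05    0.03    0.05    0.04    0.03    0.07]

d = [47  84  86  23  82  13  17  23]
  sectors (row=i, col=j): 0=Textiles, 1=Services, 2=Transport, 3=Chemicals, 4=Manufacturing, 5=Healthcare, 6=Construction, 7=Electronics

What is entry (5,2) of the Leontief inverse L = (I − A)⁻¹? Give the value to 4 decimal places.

L[5,2] = 0.0731

Form M = I − A:
  [  0.97   -0.08   -0.07   -0.10   -0.02   -0.09   -0.08   -0.05]
  [ -0.05    0.96   -0.07   -0.07   -0.08   -0.04   -0.09   -0.03]
  [ -0.10   -0.10    0.92   -0.01   -0.09   -0.07   -0.04   -0.09]
  [ -0.07   -0.09   -0.05    0.90   -0.05   -0.05   -0.05   -0.08]
  [ -0.05   -0.09   -0.05   -0.05    0.99   -0.10   -0.08   -0.01]
  [ -0.10   -0.08   -0.03   -0.03   -0.01    0.93   -0.09   -0.07]
  [ -0.02   -0.02   -0.01   -0.02   -0.09   -0.03    0.97   -0.09]
  [ -0.04   -0.03   -0.05   -0.03   -0.05   -0.04   -0.03    0.93]
Leontief inverse L = M⁻¹:
  [  1.0873    0.1420    0.1178    0.1488    0.0714    0.1452    0.1382    0.1123]
  [  0.0988    1.0973    0.1131    0.1135    0.1247    0.0930    0.1420    0.0835]
  [  0.1606    0.1696    1.1372    0.0636    0.1425    0.1372    0.1083    0.1520]
  [  0.1264    0.1547    0.1021    1.1548    0.1010    0.1092    0.1113    0.1411]
  [  0.0979    0.1418    0.0900    0.0913    1.0529    0.1474    0.1321    0.0616]
  [  0.1462    0.1322    0.0731    0.0751    0.0547    1.1205    0.1435    0.1245]
  [  0.0494    0.0543    0.0368    0.0463    0.1145    0.0642    1.0631    0.1209]
  [  0.0758    0.0707    0.0823    0.0604    0.0807    0.0783    0.0675    1.1081]
Total output x = L · d:
  x_0 = 1.0873·47 + 0.1420·84 + 0.1178·86 + 0.1488·23 + 0.0714·82 + 0.1452·13 + 0.1382·17 + 0.1123·23 = 89.2565
  x_1 = 0.0988·47 + 1.0973·84 + 0.1131·86 + 0.1135·23 + 0.1247·82 + 0.0930·13 + 0.1420·17 + 0.0835·23 = 124.9270
  x_2 = 0.1606·47 + 0.1696·84 + 1.1372·86 + 0.0636·23 + 0.1425·82 + 0.1372·13 + 0.1083·17 + 0.1520·23 = 139.8551
  x_3 = 0.1264·47 + 0.1547·84 + 0.1021·86 + 1.1548·23 + 0.1010·82 + 0.1092·13 + 0.1113·17 + 0.1411·23 = 69.1145
  x_4 = 0.0979·47 + 0.1418·84 + 0.0900·86 + 0.0913·23 + 1.0529·82 + 0.1474·13 + 0.1321·17 + 0.0616·23 = 118.2696
  x_5 = 0.1462·47 + 0.1322·84 + 0.0731·86 + 0.0751·23 + 0.0547·82 + 1.1205·13 + 0.1435·17 + 0.1245·23 = 50.3491
  x_6 = 0.0494·47 + 0.0543·84 + 0.0368·86 + 0.0463·23 + 0.1145·82 + 0.0642·13 + 1.0631·17 + 0.1209·23 = 42.1858
  x_7 = 0.0758·47 + 0.0707·84 + 0.0823·86 + 0.0604·23 + 0.0807·82 + 0.0783·13 + 0.0675·17 + 1.1081·23 = 52.2336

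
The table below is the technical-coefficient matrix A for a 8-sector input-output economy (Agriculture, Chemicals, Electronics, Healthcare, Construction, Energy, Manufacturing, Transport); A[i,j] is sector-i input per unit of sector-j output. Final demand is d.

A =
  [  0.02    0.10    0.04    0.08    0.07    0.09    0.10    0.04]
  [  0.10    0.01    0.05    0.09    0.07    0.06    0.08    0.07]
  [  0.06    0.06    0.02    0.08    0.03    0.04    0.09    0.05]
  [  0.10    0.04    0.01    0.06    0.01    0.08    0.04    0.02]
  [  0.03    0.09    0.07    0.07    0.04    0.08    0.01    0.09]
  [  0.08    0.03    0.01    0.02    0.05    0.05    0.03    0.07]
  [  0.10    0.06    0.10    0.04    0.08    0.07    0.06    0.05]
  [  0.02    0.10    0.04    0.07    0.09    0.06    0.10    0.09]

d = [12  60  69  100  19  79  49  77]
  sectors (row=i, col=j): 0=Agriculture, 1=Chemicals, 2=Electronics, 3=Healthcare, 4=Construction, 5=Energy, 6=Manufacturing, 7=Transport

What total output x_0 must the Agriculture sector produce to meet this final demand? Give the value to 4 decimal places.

73.2188

Form M = I − A:
  [  0.98   -0.10   -0.04   -0.08   -0.07   -0.09   -0.10   -0.04]
  [ -0.10    0.99   -0.05   -0.09   -0.07   -0.06   -0.08   -0.07]
  [ -0.06   -0.06    0.98   -0.08   -0.03   -0.04   -0.09   -0.05]
  [ -0.10   -0.04   -0.01    0.94   -0.01   -0.08   -0.04   -0.02]
  [ -0.03   -0.09   -0.07   -0.07    0.96   -0.08   -0.01   -0.09]
  [ -0.08   -0.03   -0.01   -0.02   -0.05    0.95   -0.03   -0.07]
  [ -0.10   -0.06   -0.10   -0.04   -0.08   -0.07    0.94   -0.05]
  [ -0.02   -0.10   -0.04   -0.07   -0.09   -0.06   -0.10    0.91]
Leontief inverse L = M⁻¹:
  [  1.0915    0.1574    0.0852    0.1424    0.1263    0.1578    0.1609    0.1014]
  [  0.1627    1.0754    0.0932    0.1525    0.1255    0.1294    0.1434    0.1286]
  [  0.1161    0.1095    1.0571    0.1314    0.0769    0.0966    0.1427    0.0974]
  [  0.1443    0.0804    0.0368    1.1011    0.0480    0.1268    0.0833    0.0578]
  [  0.0886    0.1426    0.1044    0.1279    1.0897    0.1386    0.0685    0.1456]
  [  0.1181    0.0738    0.0388    0.0618    0.0894    1.0953    0.0729    0.1115]
  [  0.1663    0.1269    0.1456    0.1086    0.1392    0.1412    1.1290    0.1141]
  [  0.0929    0.1655    0.0903    0.1390    0.1526    0.1331    0.1676    1.1583]
Total output x = L · d:
  x_0 = 1.0915·12 + 0.1574·60 + 0.0852·69 + 0.1424·100 + 0.1263·19 + 0.1578·79 + 0.1609·49 + 0.1014·77 = 73.2188
  x_1 = 0.1627·12 + 1.0754·60 + 0.0932·69 + 0.1525·100 + 0.1255·19 + 0.1294·79 + 0.1434·49 + 0.1286·77 = 117.6868
  x_2 = 0.1161·12 + 0.1095·60 + 1.0571·69 + 0.1314·100 + 0.0769·19 + 0.0966·79 + 0.1427·49 + 0.0974·77 = 117.6361
  x_3 = 0.1443·12 + 0.0804·60 + 0.0368·69 + 1.1011·100 + 0.0480·19 + 0.1268·79 + 0.0833·49 + 0.0578·77 = 138.6668
  x_4 = 0.0886·12 + 0.1426·60 + 0.1044·69 + 0.1279·100 + 1.0897·19 + 0.1386·79 + 0.0685·49 + 0.1456·77 = 75.8328
  x_5 = 0.1181·12 + 0.0738·60 + 0.0388·69 + 0.0618·100 + 0.0894·19 + 1.0953·79 + 0.0729·49 + 0.1115·77 = 115.0756
  x_6 = 0.1663·12 + 0.1269·60 + 0.1456·69 + 0.1086·100 + 0.1392·19 + 0.1412·79 + 1.1290·49 + 0.1141·77 = 108.4203
  x_7 = 0.0929·12 + 0.1655·60 + 0.0903·69 + 0.1390·100 + 0.1526·19 + 0.1331·79 + 0.1676·49 + 1.1583·77 = 141.9964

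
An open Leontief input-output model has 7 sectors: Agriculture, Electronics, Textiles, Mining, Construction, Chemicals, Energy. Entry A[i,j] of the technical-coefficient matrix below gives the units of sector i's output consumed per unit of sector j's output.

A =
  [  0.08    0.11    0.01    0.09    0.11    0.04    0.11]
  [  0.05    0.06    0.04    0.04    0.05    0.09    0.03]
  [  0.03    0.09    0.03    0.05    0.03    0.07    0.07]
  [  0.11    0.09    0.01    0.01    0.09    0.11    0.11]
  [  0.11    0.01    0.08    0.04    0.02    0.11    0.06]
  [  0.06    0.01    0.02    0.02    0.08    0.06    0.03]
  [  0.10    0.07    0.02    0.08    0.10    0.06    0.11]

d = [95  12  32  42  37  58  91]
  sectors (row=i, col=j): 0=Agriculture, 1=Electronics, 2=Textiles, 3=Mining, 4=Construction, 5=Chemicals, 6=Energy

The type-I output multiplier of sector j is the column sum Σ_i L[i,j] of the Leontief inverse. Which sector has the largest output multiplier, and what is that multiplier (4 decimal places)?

Agriculture (1.9803)

Form M = I − A:
  [  0.92   -0.11   -0.01   -0.09   -0.11   -0.04   -0.11]
  [ -0.05    0.94   -0.04   -0.04   -0.05   -0.09   -0.03]
  [ -0.03   -0.09    0.97   -0.05   -0.03   -0.07   -0.07]
  [ -0.11   -0.09   -0.01    0.99   -0.09   -0.11   -0.11]
  [ -0.11   -0.01   -0.08   -0.04    0.98   -0.11   -0.06]
  [ -0.06   -0.01   -0.02   -0.02   -0.08    0.94   -0.03]
  [ -0.10   -0.07   -0.02   -0.08   -0.10   -0.06    0.89]
Leontief inverse L = M⁻¹:
  [  1.1641    0.1707    0.0418    0.1397    0.1822    0.1186    0.1865]
  [  0.0977    1.0954    0.0589    0.0686    0.0936    0.1371    0.0730]
  [  0.0803    0.1283    1.0490    0.0803    0.0766    0.1196    0.1159]
  [  0.1859    0.1438    0.0393    1.0593    0.1595    0.1786    0.1786]
  [  0.1683    0.0589    0.0997    0.0792    1.0781    0.1632    0.1186]
  [  0.1012    0.0375    0.0365    0.0448    0.1149    1.0974    0.0669]
  [  0.1827    0.1303    0.0501    0.1300    0.1728    0.1352    1.1868]
Total output x = L · d:
  x_0 = 1.1641·95 + 0.1707·12 + 0.0418·32 + 0.1397·42 + 0.1822·37 + 0.1186·58 + 0.1865·91 = 150.4217
  x_1 = 0.0977·95 + 1.0954·12 + 0.0589·32 + 0.0686·42 + 0.0936·37 + 0.1371·58 + 0.0730·91 = 45.2531
  x_2 = 0.0803·95 + 0.1283·12 + 1.0490·32 + 0.0803·42 + 0.0766·37 + 0.1196·58 + 0.1159·91 = 66.4338
  x_3 = 0.1859·95 + 0.1438·12 + 0.0393·32 + 1.0593·42 + 0.1595·37 + 0.1786·58 + 0.1786·91 = 97.6473
  x_4 = 0.1683·95 + 0.0589·12 + 0.0997·32 + 0.0792·42 + 1.0781·37 + 0.1632·58 + 0.1186·91 = 83.3608
  x_5 = 0.1012·95 + 0.0375·12 + 0.0365·32 + 0.0448·42 + 0.1149·37 + 1.0974·58 + 0.0669·91 = 87.1009
  x_6 = 0.1827·95 + 0.1303·12 + 0.0501·32 + 0.1300·42 + 0.1728·37 + 0.1352·58 + 1.1868·91 = 148.2163
Output multipliers (column sums of L):
  Agriculture: 1.9803
  Electronics: 1.7648
  Textiles: 1.3754
  Mining: 1.6018
  Construction: 1.8776
  Chemicals: 1.9496
  Energy: 1.9263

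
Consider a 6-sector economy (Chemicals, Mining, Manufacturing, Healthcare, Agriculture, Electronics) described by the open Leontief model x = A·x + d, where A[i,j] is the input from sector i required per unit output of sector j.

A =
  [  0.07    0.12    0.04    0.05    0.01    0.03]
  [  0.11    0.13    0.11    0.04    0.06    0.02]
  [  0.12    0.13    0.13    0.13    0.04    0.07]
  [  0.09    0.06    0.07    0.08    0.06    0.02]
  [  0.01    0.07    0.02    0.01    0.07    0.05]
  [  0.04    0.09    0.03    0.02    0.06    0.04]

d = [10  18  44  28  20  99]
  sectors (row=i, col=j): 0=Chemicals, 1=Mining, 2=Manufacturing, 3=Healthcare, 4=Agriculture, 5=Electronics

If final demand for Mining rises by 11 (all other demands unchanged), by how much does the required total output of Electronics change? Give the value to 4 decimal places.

Form M = I − A:
  [  0.93   -0.12   -0.04   -0.05   -0.01   -0.03]
  [ -0.11    0.87   -0.11   -0.04   -0.06   -0.02]
  [ -0.12   -0.13    0.87   -0.13   -0.04   -0.07]
  [ -0.09   -0.06   -0.07    0.92   -0.06   -0.02]
  [ -0.01   -0.07   -0.02   -0.01    0.93   -0.05]
  [ -0.04   -0.09   -0.03   -0.02   -0.06    0.96]
Leontief inverse L = M⁻¹:
  [  1.1177    0.1801    0.0832    0.0818    0.0356    0.0483]
  [  0.1785    1.2192    0.1735    0.0894    0.0971    0.0505]
  [  0.2095    0.2419    1.2113    0.1964    0.0896    0.1087]
  [  0.1409    0.1256    0.1159    1.1184    0.0896    0.0434]
  [  0.0355    0.1077    0.0446    0.0262    1.0903    0.0639]
  [  0.0750    0.1387    0.0628    0.0429    0.0834    1.0567]
Total output x = L · d:
  x_0 = 1.1177·10 + 0.1801·18 + 0.0832·44 + 0.0818·28 + 0.0356·20 + 0.0483·99 = 25.8645
  x_1 = 0.1785·10 + 1.2192·18 + 0.1735·44 + 0.0894·28 + 0.0971·20 + 0.0505·99 = 40.8125
  x_2 = 0.2095·10 + 0.2419·18 + 1.2113·44 + 0.1964·28 + 0.0896·20 + 0.1087·99 = 77.7948
  x_3 = 0.1409·10 + 0.1256·18 + 0.1159·44 + 1.1184·28 + 0.0896·20 + 0.0434·99 = 46.1735
  x_4 = 0.0355·10 + 0.1077·18 + 0.0446·44 + 0.0262·28 + 1.0903·20 + 0.0639·99 = 33.1266
  x_5 = 0.0750·10 + 0.1387·18 + 0.0628·44 + 0.0429·28 + 0.0834·20 + 1.0567·99 = 113.4923
Δx_5 = L[5,1] · Δd_1 = 0.1387 · 11 = 1.5258

1.5258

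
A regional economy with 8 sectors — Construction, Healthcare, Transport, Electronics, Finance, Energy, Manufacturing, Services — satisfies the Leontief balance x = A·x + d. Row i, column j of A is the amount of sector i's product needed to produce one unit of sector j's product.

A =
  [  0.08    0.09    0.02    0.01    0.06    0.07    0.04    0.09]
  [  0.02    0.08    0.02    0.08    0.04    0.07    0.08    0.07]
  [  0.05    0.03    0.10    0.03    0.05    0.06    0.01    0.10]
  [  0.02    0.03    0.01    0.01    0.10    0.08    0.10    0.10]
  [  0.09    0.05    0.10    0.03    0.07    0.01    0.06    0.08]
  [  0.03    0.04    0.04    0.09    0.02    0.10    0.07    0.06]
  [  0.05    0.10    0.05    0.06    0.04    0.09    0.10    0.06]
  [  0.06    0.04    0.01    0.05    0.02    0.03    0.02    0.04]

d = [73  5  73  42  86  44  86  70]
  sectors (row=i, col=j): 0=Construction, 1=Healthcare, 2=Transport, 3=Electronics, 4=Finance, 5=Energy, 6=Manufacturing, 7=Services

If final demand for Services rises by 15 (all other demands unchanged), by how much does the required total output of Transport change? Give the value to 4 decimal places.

2.3168

Form M = I − A:
  [  0.92   -0.09   -0.02   -0.01   -0.06   -0.07   -0.04   -0.09]
  [ -0.02    0.92   -0.02   -0.08   -0.04   -0.07   -0.08   -0.07]
  [ -0.05   -0.03    0.90   -0.03   -0.05   -0.06   -0.01   -0.10]
  [ -0.02   -0.03   -0.01    0.99   -0.10   -0.08   -0.10   -0.10]
  [ -0.09   -0.05   -0.10   -0.03    0.93   -0.01   -0.06   -0.08]
  [ -0.03   -0.04   -0.04   -0.09   -0.02    0.90   -0.07   -0.06]
  [ -0.05   -0.10   -0.05   -0.06   -0.04   -0.09    0.90   -0.06]
  [ -0.06   -0.04   -0.01   -0.05   -0.02   -0.03   -0.02    0.96]
Leontief inverse L = M⁻¹:
  [  1.1215    0.1394    0.0511    0.0508    0.0961    0.1207    0.0875    0.1469]
  [  0.0575    1.1282    0.0510    0.1217    0.0793    0.1251    0.1348    0.1285]
  [  0.0887    0.0686    1.1336    0.0635    0.0840    0.1042    0.0468    0.1545]
  [  0.0627    0.0778    0.0456    1.0511    0.1354    0.1290    0.1495    0.1545]
  [  0.1373    0.1011    0.1399    0.0669    1.1122    0.0616    0.1062    0.1450]
  [  0.0662    0.0849    0.0708    0.1299    0.0583    1.1559    0.1221    0.1180]
  [  0.0961    0.1597    0.0896    0.1107    0.0860    0.1574    1.1638    0.1313]
  [  0.0836    0.0686    0.0265    0.0714    0.0440    0.0612    0.0496    1.0753]
Total output x = L · d:
  x_0 = 1.1215·73 + 0.1394·5 + 0.0511·73 + 0.0508·42 + 0.0961·86 + 0.1207·44 + 0.0875·86 + 0.1469·70 = 119.8183
  x_1 = 0.0575·73 + 1.1282·5 + 0.0510·73 + 0.1217·42 + 0.0793·86 + 0.1251·44 + 0.1348·86 + 0.1285·70 = 51.5854
  x_2 = 0.0887·73 + 0.0686·5 + 1.1336·73 + 0.0635·42 + 0.0840·86 + 0.1042·44 + 0.0468·86 + 0.1545·70 = 118.8870
  x_3 = 0.0627·73 + 0.0778·5 + 0.0456·73 + 1.0511·42 + 0.1354·86 + 0.1290·44 + 0.1495·86 + 0.1545·70 = 93.4279
  x_4 = 0.1373·73 + 0.1011·5 + 0.1399·73 + 0.0669·42 + 1.1122·86 + 0.0616·44 + 0.1062·86 + 0.1450·70 = 141.1910
  x_5 = 0.0662·73 + 0.0849·5 + 0.0708·73 + 0.1299·42 + 0.0583·86 + 1.1559·44 + 0.1221·86 + 0.1180·70 = 90.5241
  x_6 = 0.0961·73 + 0.1597·5 + 0.0896·73 + 0.1107·42 + 0.0860·86 + 0.1574·44 + 1.1638·86 + 0.1313·70 = 142.5981
  x_7 = 0.0836·73 + 0.0686·5 + 0.0265·73 + 0.0714·42 + 0.0440·86 + 0.0612·44 + 0.0496·86 + 1.0753·70 = 97.4003
Δx_2 = L[2,7] · Δd_7 = 0.1545 · 15 = 2.3168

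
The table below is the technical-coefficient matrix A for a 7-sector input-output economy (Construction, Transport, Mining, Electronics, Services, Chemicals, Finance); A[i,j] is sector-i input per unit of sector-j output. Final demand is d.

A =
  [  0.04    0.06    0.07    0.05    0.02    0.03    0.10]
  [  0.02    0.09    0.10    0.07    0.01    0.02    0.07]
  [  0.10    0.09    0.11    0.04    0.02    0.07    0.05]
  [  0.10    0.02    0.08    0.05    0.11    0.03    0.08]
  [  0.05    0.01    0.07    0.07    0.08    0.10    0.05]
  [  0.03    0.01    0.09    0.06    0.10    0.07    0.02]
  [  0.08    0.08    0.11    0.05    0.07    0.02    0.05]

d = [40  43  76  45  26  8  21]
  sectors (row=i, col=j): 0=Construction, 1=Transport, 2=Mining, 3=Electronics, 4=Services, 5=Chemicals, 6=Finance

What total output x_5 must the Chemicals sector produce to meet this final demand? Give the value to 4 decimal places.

34.1566

Form M = I − A:
  [  0.96   -0.06   -0.07   -0.05   -0.02   -0.03   -0.10]
  [ -0.02    0.91   -0.10   -0.07   -0.01   -0.02   -0.07]
  [ -0.10   -0.09    0.89   -0.04   -0.02   -0.07   -0.05]
  [ -0.10   -0.02   -0.08    0.95   -0.11   -0.03   -0.08]
  [ -0.05   -0.01   -0.07   -0.07    0.92   -0.10   -0.05]
  [ -0.03   -0.01   -0.09   -0.06   -0.10    0.93   -0.02]
  [ -0.08   -0.08   -0.11   -0.05   -0.07   -0.02    0.95]
Leontief inverse L = M⁻¹:
  [  1.0826    0.0998    0.1314    0.0849    0.0546    0.0586    0.1395]
  [  0.0648    1.1325    0.1640    0.1060    0.0438    0.0493    0.1112]
  [  0.1504    0.1399    1.1870    0.0848    0.0602    0.1086    0.1012]
  [  0.1526    0.0633    0.1533    1.0948    0.1561    0.0727    0.1307]
  [  0.0977    0.0445    0.1371    0.1111    1.1282    0.1413    0.0925]
  [  0.0733    0.0405    0.1495    0.0967    0.1418    1.1094    0.0575]
  [  0.1308    0.1274    0.1836    0.0937    0.1096    0.0593    1.1004]
Total output x = L · d:
  x_0 = 1.0826·40 + 0.0998·43 + 0.1314·76 + 0.0849·45 + 0.0546·26 + 0.0586·8 + 0.1395·21 = 66.2219
  x_1 = 0.0648·40 + 1.1325·43 + 0.1640·76 + 0.1060·45 + 0.0438·26 + 0.0493·8 + 0.1112·21 = 72.3928
  x_2 = 0.1504·40 + 0.1399·43 + 1.1870·76 + 0.0848·45 + 0.0602·26 + 0.1086·8 + 0.1012·21 = 110.6209
  x_3 = 0.1526·40 + 0.0633·43 + 0.1533·76 + 1.0948·45 + 0.1561·26 + 0.0727·8 + 0.1307·21 = 77.1279
  x_4 = 0.0977·40 + 0.0445·43 + 0.1371·76 + 0.1111·45 + 1.1282·26 + 0.1413·8 + 0.0925·21 = 53.6511
  x_5 = 0.0733·40 + 0.0405·43 + 0.1495·76 + 0.0967·45 + 0.1418·26 + 1.1094·8 + 0.0575·21 = 34.1566
  x_6 = 0.1308·40 + 0.1274·43 + 0.1836·76 + 0.0937·45 + 0.1096·26 + 0.0593·8 + 1.1004·21 = 55.3185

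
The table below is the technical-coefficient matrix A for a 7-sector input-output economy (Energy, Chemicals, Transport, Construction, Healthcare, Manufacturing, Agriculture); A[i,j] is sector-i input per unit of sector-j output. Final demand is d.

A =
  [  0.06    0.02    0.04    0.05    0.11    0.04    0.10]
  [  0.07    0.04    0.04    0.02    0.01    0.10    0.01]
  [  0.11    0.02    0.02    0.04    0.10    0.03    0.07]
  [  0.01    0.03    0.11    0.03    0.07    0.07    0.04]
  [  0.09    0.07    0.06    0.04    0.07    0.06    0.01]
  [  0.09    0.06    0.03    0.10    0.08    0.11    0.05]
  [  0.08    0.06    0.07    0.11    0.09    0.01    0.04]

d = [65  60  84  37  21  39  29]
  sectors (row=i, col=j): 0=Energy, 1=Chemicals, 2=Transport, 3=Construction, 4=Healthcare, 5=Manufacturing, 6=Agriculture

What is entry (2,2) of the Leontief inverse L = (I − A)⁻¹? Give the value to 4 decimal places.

L[2,2] = 1.0563

Form M = I − A:
  [  0.94   -0.02   -0.04   -0.05   -0.11   -0.04   -0.10]
  [ -0.07    0.96   -0.04   -0.02   -0.01   -0.10   -0.01]
  [ -0.11   -0.02    0.98   -0.04   -0.10   -0.03   -0.07]
  [ -0.01   -0.03   -0.11    0.97   -0.07   -0.07   -0.04]
  [ -0.09   -0.07   -0.06   -0.04    0.93   -0.06   -0.01]
  [ -0.09   -0.06   -0.03   -0.10   -0.08    0.89   -0.05]
  [ -0.08   -0.06   -0.07   -0.11   -0.09   -0.01    0.96]
Leontief inverse L = M⁻¹:
  [  1.1129    0.0531    0.0800    0.0917    0.1672    0.0786    0.1320]
  [  0.1076    1.0611    0.0631    0.0500    0.0497    0.1339    0.0364]
  [  0.1579    0.0495    1.0563    0.0775    0.1542    0.0659    0.1023]
  [  0.0592    0.0569    0.1396    1.0645    0.1185    0.1062    0.0681]
  [  0.1397    0.0980    0.0929    0.0747    1.1214    0.1024    0.0425]
  [  0.1518    0.0989    0.0783    0.1498    0.1479    1.1669    0.0911]
  [  0.1324    0.0911    0.1131    0.1469    0.1485    0.0537    1.0751]
Total output x = L · d:
  x_0 = 1.1129·65 + 0.0531·60 + 0.0800·84 + 0.0917·37 + 0.1672·21 + 0.0786·39 + 0.1320·29 = 96.0393
  x_1 = 0.1076·65 + 1.0611·60 + 0.0631·84 + 0.0500·37 + 0.0497·21 + 0.1339·39 + 0.0364·29 = 85.1268
  x_2 = 0.1579·65 + 0.0495·60 + 1.0563·84 + 0.0775·37 + 0.1542·21 + 0.0659·39 + 0.1023·29 = 113.6024
  x_3 = 0.0592·65 + 0.0569·60 + 0.1396·84 + 1.0645·37 + 0.1185·21 + 0.1062·39 + 0.0681·29 = 66.9801
  x_4 = 0.1397·65 + 0.0980·60 + 0.0929·84 + 0.0747·37 + 1.1214·21 + 0.1024·39 + 0.0425·29 = 54.3040
  x_5 = 0.1518·65 + 0.0989·60 + 0.0783·84 + 0.1498·37 + 0.1479·21 + 1.1669·39 + 0.0911·29 = 79.1819
  x_6 = 0.1324·65 + 0.0911·60 + 0.1131·84 + 0.1469·37 + 0.1485·21 + 0.0537·39 + 1.0751·29 = 65.4062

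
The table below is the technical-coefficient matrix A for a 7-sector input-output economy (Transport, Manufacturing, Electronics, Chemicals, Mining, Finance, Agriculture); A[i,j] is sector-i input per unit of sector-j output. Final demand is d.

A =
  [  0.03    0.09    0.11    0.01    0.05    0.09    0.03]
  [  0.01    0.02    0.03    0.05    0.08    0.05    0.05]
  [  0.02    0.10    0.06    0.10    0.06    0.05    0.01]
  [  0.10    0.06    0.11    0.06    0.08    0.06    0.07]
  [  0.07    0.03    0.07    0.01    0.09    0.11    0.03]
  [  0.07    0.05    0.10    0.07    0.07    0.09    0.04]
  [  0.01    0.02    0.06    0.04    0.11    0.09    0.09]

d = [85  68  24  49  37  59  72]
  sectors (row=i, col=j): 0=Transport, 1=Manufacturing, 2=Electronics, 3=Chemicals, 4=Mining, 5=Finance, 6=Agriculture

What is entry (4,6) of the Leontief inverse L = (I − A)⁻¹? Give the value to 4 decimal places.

Form M = I − A:
  [  0.97   -0.09   -0.11   -0.01   -0.05   -0.09   -0.03]
  [ -0.01    0.98   -0.03   -0.05   -0.08   -0.05   -0.05]
  [ -0.02   -0.10    0.94   -0.10   -0.06   -0.05   -0.01]
  [ -0.10   -0.06   -0.11    0.94   -0.08   -0.06   -0.07]
  [ -0.07   -0.03   -0.07   -0.01    0.91   -0.11   -0.03]
  [ -0.07   -0.05   -0.10   -0.07   -0.07    0.91   -0.04]
  [ -0.01   -0.02   -0.06   -0.04   -0.11   -0.09    0.91]
Leontief inverse L = M⁻¹:
  [  1.0588    0.1281    0.1601    0.0492    0.1021    0.1418    0.0571]
  [  0.0360    1.0453    0.0697    0.0746    0.1209    0.0916    0.0731]
  [  0.0542    0.1362    1.1122    0.1365    0.1129    0.1006    0.0401]
  [  0.1405    0.1127    0.1817    1.1067    0.1502    0.1319    0.1087]
  [  0.1032    0.0698    0.1262    0.0453    1.1428    0.1678    0.0572]
  [  0.1101    0.0988    0.1672    0.1149    0.1338    1.1556    0.0749]
  [  0.0455    0.0565    0.1164    0.0767    0.1692    0.1506    1.1229]
Total output x = L · d:
  x_0 = 1.0588·85 + 0.1281·68 + 0.1601·24 + 0.0492·49 + 0.1021·37 + 0.1418·59 + 0.0571·72 = 121.2162
  x_1 = 0.0360·85 + 1.0453·68 + 0.0697·24 + 0.0746·49 + 0.1209·37 + 0.0916·59 + 0.0731·72 = 94.6106
  x_2 = 0.0542·85 + 0.1362·68 + 1.1122·24 + 0.1365·49 + 0.1129·37 + 0.1006·59 + 0.0401·72 = 60.2560
  x_3 = 0.1405·85 + 0.1127·68 + 0.1817·24 + 1.1067·49 + 0.1502·37 + 0.1319·59 + 0.1087·72 = 99.3662
  x_4 = 0.1032·85 + 0.0698·68 + 0.1262·24 + 0.0453·49 + 1.1428·37 + 0.1678·59 + 0.0572·72 = 75.0654
  x_5 = 0.1101·85 + 0.0988·68 + 0.1672·24 + 0.1149·49 + 0.1338·37 + 1.1556·59 + 0.0749·72 = 104.2437
  x_6 = 0.0455·85 + 0.0565·68 + 0.1164·24 + 0.0767·49 + 0.1692·37 + 0.1506·59 + 1.1229·72 = 110.2566

L[4,6] = 0.0572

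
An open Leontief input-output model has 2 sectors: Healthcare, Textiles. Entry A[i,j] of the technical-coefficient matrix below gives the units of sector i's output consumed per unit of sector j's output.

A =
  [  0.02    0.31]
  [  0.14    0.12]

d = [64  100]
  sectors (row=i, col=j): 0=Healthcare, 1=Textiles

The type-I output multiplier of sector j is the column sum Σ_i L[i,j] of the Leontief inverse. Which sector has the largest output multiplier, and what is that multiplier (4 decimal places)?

Form M = I − A:
  [  0.98   -0.31]
  [ -0.14    0.88]
Leontief inverse L = M⁻¹:
  [  1.0745    0.3785]
  [  0.1709    1.1966]
Total output x = L · d:
  x_0 = 1.0745·64 + 0.3785·100 = 106.6178
  x_1 = 0.1709·64 + 1.1966·100 = 130.5983
Output multipliers (column sums of L):
  Healthcare: 1.2454
  Textiles: 1.5751

Textiles (1.5751)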